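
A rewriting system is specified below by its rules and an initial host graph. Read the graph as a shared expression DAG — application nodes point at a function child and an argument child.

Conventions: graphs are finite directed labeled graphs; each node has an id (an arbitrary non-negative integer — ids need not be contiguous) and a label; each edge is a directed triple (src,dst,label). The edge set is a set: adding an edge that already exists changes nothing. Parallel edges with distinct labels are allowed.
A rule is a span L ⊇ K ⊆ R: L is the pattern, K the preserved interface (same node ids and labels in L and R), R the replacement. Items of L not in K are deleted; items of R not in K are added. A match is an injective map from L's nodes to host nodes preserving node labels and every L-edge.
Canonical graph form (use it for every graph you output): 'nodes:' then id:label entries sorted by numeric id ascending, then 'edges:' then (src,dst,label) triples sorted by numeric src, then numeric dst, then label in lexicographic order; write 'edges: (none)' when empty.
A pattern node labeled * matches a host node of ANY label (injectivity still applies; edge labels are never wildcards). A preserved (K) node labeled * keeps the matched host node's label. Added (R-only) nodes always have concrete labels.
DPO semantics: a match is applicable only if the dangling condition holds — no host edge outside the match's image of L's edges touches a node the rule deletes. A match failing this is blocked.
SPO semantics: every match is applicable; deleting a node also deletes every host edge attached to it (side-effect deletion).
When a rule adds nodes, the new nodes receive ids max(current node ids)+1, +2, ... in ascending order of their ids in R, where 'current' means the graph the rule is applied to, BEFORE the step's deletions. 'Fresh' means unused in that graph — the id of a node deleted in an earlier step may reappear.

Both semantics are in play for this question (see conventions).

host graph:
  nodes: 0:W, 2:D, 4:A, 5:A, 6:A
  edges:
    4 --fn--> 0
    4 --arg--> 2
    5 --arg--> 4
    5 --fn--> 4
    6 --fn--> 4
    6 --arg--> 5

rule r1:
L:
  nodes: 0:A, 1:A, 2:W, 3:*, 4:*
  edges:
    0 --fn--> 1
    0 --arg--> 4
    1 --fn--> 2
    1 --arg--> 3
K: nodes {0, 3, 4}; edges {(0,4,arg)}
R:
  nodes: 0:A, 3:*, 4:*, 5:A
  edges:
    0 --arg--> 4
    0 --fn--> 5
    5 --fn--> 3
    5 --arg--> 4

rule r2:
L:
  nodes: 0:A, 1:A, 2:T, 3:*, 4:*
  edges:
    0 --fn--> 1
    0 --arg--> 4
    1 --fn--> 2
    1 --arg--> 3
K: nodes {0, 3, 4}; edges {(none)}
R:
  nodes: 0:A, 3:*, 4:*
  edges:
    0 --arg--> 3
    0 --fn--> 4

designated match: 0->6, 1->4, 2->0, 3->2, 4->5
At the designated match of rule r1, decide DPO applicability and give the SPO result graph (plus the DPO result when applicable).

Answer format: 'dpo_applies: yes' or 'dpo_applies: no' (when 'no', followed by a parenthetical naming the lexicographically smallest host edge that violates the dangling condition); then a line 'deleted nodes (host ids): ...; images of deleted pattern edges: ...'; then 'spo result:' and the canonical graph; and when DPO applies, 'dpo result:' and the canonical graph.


dpo_applies: no
(the rule deletes node 4, which keeps host edge (5,4,arg) outside the match image — the dangling condition fails, DPO blocks; SPO proceeds and side-deletes such edges)
deleted nodes (host ids): 0, 4; images of deleted pattern edges: (4,0,fn); (4,2,arg); (6,4,fn)
spo result:
nodes: 2:D, 5:A, 6:A, 7:A
edges: (6,5,arg); (6,7,fn); (7,2,fn); (7,5,arg)


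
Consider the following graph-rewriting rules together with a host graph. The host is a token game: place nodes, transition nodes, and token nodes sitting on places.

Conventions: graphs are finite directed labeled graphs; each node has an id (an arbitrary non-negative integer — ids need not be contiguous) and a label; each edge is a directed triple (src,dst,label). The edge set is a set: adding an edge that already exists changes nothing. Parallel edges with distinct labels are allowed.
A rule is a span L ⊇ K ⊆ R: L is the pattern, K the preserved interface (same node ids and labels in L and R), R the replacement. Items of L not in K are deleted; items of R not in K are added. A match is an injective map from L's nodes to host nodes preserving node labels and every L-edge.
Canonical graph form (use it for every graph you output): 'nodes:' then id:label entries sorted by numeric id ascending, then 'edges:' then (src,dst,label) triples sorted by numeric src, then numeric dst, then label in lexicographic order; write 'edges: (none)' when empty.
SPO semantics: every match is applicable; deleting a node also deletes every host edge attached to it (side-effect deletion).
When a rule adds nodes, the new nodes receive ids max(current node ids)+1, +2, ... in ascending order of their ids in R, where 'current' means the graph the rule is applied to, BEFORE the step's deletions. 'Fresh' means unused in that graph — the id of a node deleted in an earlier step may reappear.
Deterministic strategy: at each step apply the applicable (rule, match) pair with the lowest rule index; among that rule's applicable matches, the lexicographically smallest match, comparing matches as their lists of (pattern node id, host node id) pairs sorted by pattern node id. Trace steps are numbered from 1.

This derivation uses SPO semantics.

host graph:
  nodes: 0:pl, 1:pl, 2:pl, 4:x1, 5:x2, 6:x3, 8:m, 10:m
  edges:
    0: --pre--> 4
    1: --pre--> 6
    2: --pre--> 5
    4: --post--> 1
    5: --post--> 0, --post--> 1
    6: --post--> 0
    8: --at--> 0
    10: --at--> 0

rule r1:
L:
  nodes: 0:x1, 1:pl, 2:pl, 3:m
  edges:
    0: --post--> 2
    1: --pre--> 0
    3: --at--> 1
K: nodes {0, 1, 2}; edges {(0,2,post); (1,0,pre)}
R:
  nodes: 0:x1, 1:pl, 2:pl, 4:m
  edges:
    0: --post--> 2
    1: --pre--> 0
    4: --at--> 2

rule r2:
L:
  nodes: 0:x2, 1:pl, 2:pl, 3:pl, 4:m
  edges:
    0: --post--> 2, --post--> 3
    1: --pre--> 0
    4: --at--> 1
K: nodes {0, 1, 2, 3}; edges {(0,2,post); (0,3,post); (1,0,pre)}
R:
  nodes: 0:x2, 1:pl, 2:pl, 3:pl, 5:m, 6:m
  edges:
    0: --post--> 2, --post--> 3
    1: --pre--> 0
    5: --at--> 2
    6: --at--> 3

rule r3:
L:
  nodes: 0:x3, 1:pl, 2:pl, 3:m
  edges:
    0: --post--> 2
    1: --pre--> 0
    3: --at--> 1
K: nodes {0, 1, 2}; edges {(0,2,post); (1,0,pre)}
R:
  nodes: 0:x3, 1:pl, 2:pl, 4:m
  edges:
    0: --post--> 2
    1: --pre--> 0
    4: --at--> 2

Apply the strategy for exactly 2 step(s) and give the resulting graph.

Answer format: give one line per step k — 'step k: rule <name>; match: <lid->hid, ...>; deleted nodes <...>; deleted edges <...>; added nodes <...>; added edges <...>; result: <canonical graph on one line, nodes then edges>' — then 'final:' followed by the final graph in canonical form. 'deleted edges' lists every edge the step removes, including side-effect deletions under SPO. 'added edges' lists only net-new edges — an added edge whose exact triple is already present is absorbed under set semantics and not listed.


step 1: rule r1; match: 0->4, 1->0, 2->1, 3->8; deleted nodes 8; deleted edges (8,0,at); added nodes 11; added edges (11,1,at); result: nodes: 0:pl, 1:pl, 2:pl, 4:x1, 5:x2, 6:x3, 10:m, 11:m edges: (0,4,pre); (1,6,pre); (2,5,pre); (4,1,post); (5,0,post); (5,1,post); (6,0,post); (10,0,at); (11,1,at)
step 2: rule r1; match: 0->4, 1->0, 2->1, 3->10; deleted nodes 10; deleted edges (10,0,at); added nodes 12; added edges (12,1,at); result: nodes: 0:pl, 1:pl, 2:pl, 4:x1, 5:x2, 6:x3, 11:m, 12:m edges: (0,4,pre); (1,6,pre); (2,5,pre); (4,1,post); (5,0,post); (5,1,post); (6,0,post); (11,1,at); (12,1,at)
final:
nodes: 0:pl, 1:pl, 2:pl, 4:x1, 5:x2, 6:x3, 11:m, 12:m
edges: (0,4,pre); (1,6,pre); (2,5,pre); (4,1,post); (5,0,post); (5,1,post); (6,0,post); (11,1,at); (12,1,at)


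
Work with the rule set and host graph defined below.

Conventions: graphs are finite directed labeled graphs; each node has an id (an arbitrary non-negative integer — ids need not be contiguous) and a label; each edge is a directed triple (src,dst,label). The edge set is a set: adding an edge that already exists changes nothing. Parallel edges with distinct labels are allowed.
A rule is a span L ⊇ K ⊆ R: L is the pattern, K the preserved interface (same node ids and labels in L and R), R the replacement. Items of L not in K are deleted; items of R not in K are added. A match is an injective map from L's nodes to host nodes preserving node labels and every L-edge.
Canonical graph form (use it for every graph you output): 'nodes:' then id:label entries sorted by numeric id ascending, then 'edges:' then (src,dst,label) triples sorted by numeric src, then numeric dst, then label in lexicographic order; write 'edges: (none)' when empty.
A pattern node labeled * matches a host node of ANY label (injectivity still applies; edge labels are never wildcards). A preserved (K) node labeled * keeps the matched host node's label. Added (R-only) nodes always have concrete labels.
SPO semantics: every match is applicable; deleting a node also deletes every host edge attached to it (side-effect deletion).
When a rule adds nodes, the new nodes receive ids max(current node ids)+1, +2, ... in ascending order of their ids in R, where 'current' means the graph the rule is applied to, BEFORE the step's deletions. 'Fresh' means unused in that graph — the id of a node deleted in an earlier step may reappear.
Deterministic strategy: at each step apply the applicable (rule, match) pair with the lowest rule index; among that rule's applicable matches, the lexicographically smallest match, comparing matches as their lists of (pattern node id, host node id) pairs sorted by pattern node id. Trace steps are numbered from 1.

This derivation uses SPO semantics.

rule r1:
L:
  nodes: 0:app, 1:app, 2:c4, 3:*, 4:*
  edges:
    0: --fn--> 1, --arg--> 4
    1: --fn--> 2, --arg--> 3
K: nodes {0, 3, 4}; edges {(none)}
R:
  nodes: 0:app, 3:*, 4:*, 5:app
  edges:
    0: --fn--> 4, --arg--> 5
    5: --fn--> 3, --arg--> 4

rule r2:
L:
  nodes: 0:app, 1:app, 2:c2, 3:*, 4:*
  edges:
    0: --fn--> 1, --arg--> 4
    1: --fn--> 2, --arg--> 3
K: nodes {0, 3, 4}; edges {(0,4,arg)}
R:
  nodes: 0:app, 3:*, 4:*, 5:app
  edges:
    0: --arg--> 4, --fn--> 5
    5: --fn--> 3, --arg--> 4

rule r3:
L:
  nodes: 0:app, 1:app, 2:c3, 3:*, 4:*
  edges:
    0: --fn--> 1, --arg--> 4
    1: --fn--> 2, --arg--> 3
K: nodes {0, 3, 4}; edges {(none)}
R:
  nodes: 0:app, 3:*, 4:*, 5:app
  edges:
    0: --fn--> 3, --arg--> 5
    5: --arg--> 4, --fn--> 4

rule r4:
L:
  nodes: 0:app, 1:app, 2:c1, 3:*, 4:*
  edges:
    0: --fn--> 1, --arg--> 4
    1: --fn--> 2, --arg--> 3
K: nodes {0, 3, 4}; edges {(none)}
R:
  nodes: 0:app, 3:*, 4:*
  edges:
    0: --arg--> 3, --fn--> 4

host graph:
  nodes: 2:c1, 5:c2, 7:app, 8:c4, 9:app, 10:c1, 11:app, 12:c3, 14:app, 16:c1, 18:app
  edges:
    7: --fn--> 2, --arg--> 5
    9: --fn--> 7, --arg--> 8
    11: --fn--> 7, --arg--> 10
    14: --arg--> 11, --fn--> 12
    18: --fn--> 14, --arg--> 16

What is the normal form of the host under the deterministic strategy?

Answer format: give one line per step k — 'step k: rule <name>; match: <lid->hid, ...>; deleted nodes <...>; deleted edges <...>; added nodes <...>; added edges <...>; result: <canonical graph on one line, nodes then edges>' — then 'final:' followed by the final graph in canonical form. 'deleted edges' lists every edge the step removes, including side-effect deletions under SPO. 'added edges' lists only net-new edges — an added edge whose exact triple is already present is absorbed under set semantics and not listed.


step 1: rule r3; match: 0->18, 1->14, 2->12, 3->11, 4->16; deleted nodes 12, 14; deleted edges (14,11,arg); (14,12,fn); (18,14,fn); (18,16,arg); added nodes 19; added edges (18,11,fn); (18,19,arg); (19,16,arg); (19,16,fn); result: nodes: 2:c1, 5:c2, 7:app, 8:c4, 9:app, 10:c1, 11:app, 16:c1, 18:app, 19:app edges: (7,2,fn); (7,5,arg); (9,7,fn); (9,8,arg); (11,7,fn); (11,10,arg); (18,11,fn); (18,19,arg); (19,16,arg); (19,16,fn)
step 2: rule r4; match: 0->9, 1->7, 2->2, 3->5, 4->8; deleted nodes 2, 7; deleted edges (7,2,fn); (7,5,arg); (9,7,fn); (9,8,arg); (11,7,fn); added nodes (none); added edges (9,5,arg); (9,8,fn); result: nodes: 5:c2, 8:c4, 9:app, 10:c1, 11:app, 16:c1, 18:app, 19:app edges: (9,5,arg); (9,8,fn); (11,10,arg); (18,11,fn); (18,19,arg); (19,16,arg); (19,16,fn)
final:
nodes: 5:c2, 8:c4, 9:app, 10:c1, 11:app, 16:c1, 18:app, 19:app
edges: (9,5,arg); (9,8,fn); (11,10,arg); (18,11,fn); (18,19,arg); (19,16,arg); (19,16,fn)


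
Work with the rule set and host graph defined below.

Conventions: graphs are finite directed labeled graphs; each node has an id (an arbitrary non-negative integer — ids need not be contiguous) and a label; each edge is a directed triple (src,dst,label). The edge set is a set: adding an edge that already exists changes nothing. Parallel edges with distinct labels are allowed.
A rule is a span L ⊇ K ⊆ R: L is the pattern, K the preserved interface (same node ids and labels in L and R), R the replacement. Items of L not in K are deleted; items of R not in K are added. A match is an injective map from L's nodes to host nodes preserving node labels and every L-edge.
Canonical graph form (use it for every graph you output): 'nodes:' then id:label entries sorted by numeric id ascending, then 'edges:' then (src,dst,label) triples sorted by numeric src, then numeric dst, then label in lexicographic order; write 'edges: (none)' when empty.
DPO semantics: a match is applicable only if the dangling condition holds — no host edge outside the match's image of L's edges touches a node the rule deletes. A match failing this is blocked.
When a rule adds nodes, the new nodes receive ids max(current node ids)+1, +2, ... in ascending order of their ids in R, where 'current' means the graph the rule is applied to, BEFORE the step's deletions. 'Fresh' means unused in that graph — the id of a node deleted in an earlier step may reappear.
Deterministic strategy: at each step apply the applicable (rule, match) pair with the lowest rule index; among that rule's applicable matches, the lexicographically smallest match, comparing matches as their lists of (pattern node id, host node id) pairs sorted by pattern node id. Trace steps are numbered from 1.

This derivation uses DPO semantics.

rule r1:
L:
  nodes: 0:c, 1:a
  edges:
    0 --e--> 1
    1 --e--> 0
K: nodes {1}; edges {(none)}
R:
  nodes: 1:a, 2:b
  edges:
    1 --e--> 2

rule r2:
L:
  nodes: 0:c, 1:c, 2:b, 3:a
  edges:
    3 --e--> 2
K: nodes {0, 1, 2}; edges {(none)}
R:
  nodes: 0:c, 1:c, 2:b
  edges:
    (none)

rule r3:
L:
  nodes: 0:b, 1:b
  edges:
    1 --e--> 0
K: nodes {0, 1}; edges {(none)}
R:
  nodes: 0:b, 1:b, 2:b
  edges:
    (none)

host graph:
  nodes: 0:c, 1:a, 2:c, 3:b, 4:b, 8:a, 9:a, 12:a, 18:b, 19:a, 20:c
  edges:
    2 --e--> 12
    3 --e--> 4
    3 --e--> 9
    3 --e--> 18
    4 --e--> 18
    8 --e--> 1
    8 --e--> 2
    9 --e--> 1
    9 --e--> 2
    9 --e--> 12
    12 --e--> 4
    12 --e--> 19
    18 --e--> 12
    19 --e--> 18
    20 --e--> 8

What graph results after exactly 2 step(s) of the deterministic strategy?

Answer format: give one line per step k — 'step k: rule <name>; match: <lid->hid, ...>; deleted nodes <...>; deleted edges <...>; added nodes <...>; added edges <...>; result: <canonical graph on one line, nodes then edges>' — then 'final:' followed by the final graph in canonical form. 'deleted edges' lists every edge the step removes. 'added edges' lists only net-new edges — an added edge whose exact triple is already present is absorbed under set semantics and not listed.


step 1: rule r3; match: 0->4, 1->3; deleted nodes (none); deleted edges (3,4,e); added nodes 21; added edges (none); result: nodes: 0:c, 1:a, 2:c, 3:b, 4:b, 8:a, 9:a, 12:a, 18:b, 19:a, 20:c, 21:b edges: (2,12,e); (3,9,e); (3,18,e); (4,18,e); (8,1,e); (8,2,e); (9,1,e); (9,2,e); (9,12,e); (12,4,e); (12,19,e); (18,12,e); (19,18,e); (20,8,e)
step 2: rule r3; match: 0->18, 1->3; deleted nodes (none); deleted edges (3,18,e); added nodes 22; added edges (none); result: nodes: 0:c, 1:a, 2:c, 3:b, 4:b, 8:a, 9:a, 12:a, 18:b, 19:a, 20:c, 21:b, 22:b edges: (2,12,e); (3,9,e); (4,18,e); (8,1,e); (8,2,e); (9,1,e); (9,2,e); (9,12,e); (12,4,e); (12,19,e); (18,12,e); (19,18,e); (20,8,e)
final:
nodes: 0:c, 1:a, 2:c, 3:b, 4:b, 8:a, 9:a, 12:a, 18:b, 19:a, 20:c, 21:b, 22:b
edges: (2,12,e); (3,9,e); (4,18,e); (8,1,e); (8,2,e); (9,1,e); (9,2,e); (9,12,e); (12,4,e); (12,19,e); (18,12,e); (19,18,e); (20,8,e)


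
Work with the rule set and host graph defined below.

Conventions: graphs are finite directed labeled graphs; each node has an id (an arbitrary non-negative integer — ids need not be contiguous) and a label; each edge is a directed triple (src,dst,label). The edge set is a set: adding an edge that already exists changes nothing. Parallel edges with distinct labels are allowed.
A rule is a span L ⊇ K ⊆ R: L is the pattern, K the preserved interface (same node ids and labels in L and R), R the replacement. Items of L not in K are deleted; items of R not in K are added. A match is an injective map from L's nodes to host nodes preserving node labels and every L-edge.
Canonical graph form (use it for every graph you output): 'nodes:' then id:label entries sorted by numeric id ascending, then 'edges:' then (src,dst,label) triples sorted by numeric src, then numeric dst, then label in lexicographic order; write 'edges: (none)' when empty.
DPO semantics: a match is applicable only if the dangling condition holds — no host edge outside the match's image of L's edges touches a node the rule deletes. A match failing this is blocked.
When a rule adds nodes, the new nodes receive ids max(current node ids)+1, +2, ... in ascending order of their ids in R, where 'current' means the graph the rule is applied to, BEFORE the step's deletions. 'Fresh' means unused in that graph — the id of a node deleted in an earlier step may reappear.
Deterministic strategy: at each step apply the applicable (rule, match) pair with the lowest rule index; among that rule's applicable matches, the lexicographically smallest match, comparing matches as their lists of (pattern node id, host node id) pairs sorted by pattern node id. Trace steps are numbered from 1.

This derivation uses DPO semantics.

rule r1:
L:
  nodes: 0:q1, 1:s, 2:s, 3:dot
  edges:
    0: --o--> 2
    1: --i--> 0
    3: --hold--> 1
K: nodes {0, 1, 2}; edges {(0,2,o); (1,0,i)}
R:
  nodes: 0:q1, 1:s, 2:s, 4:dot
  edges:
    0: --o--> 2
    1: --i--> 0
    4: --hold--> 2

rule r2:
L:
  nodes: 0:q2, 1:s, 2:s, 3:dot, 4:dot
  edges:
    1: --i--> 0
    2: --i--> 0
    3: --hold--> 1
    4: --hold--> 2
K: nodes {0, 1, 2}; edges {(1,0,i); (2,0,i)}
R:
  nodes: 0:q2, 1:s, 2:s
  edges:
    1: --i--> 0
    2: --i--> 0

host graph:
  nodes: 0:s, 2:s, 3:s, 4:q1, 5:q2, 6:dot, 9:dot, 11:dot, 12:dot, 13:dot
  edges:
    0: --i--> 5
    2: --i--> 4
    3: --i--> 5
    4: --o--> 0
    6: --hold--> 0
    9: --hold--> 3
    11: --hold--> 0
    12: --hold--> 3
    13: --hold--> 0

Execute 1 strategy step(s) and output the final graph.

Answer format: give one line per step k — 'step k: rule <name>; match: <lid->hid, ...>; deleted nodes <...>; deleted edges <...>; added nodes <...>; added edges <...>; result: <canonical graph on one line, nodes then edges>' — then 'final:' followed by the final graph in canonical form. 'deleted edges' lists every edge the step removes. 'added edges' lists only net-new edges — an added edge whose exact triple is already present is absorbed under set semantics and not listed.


step 1: rule r2; match: 0->5, 1->0, 2->3, 3->6, 4->9; deleted nodes 6, 9; deleted edges (6,0,hold); (9,3,hold); added nodes (none); added edges (none); result: nodes: 0:s, 2:s, 3:s, 4:q1, 5:q2, 11:dot, 12:dot, 13:dot edges: (0,5,i); (2,4,i); (3,5,i); (4,0,o); (11,0,hold); (12,3,hold); (13,0,hold)
final:
nodes: 0:s, 2:s, 3:s, 4:q1, 5:q2, 11:dot, 12:dot, 13:dot
edges: (0,5,i); (2,4,i); (3,5,i); (4,0,o); (11,0,hold); (12,3,hold); (13,0,hold)


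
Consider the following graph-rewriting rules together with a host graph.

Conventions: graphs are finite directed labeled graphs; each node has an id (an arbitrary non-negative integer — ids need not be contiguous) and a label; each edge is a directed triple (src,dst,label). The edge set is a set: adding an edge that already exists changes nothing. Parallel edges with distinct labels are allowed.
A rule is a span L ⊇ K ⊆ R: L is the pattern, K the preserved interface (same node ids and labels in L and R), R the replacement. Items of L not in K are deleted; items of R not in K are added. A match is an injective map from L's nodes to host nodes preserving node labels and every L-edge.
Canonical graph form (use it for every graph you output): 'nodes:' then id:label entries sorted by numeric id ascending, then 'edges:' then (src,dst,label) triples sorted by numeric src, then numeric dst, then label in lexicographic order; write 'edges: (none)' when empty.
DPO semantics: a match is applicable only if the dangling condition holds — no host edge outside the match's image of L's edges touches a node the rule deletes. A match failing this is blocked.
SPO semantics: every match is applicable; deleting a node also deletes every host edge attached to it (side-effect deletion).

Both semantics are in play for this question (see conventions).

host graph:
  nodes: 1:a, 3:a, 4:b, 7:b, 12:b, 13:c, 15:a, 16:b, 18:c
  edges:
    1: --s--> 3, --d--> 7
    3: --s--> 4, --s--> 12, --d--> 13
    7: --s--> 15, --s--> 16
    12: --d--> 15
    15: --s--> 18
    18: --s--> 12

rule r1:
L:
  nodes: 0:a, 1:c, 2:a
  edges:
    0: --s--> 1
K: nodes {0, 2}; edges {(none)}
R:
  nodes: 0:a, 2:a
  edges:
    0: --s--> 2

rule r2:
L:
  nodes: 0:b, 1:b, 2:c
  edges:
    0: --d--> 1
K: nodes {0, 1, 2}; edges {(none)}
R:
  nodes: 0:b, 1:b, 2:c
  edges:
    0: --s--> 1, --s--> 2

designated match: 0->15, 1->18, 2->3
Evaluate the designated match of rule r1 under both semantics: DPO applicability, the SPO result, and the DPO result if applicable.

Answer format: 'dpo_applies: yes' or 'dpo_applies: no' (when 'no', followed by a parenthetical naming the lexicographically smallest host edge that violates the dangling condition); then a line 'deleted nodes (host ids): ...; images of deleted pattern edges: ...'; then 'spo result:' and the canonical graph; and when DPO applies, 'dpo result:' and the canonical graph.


dpo_applies: no
(the rule deletes node 18, which keeps host edge (18,12,s) outside the match image — the dangling condition fails, DPO blocks; SPO proceeds and side-deletes such edges)
deleted nodes (host ids): 18; images of deleted pattern edges: (15,18,s)
spo result:
nodes: 1:a, 3:a, 4:b, 7:b, 12:b, 13:c, 15:a, 16:b
edges: (1,3,s); (1,7,d); (3,4,s); (3,12,s); (3,13,d); (7,15,s); (7,16,s); (12,15,d); (15,3,s)


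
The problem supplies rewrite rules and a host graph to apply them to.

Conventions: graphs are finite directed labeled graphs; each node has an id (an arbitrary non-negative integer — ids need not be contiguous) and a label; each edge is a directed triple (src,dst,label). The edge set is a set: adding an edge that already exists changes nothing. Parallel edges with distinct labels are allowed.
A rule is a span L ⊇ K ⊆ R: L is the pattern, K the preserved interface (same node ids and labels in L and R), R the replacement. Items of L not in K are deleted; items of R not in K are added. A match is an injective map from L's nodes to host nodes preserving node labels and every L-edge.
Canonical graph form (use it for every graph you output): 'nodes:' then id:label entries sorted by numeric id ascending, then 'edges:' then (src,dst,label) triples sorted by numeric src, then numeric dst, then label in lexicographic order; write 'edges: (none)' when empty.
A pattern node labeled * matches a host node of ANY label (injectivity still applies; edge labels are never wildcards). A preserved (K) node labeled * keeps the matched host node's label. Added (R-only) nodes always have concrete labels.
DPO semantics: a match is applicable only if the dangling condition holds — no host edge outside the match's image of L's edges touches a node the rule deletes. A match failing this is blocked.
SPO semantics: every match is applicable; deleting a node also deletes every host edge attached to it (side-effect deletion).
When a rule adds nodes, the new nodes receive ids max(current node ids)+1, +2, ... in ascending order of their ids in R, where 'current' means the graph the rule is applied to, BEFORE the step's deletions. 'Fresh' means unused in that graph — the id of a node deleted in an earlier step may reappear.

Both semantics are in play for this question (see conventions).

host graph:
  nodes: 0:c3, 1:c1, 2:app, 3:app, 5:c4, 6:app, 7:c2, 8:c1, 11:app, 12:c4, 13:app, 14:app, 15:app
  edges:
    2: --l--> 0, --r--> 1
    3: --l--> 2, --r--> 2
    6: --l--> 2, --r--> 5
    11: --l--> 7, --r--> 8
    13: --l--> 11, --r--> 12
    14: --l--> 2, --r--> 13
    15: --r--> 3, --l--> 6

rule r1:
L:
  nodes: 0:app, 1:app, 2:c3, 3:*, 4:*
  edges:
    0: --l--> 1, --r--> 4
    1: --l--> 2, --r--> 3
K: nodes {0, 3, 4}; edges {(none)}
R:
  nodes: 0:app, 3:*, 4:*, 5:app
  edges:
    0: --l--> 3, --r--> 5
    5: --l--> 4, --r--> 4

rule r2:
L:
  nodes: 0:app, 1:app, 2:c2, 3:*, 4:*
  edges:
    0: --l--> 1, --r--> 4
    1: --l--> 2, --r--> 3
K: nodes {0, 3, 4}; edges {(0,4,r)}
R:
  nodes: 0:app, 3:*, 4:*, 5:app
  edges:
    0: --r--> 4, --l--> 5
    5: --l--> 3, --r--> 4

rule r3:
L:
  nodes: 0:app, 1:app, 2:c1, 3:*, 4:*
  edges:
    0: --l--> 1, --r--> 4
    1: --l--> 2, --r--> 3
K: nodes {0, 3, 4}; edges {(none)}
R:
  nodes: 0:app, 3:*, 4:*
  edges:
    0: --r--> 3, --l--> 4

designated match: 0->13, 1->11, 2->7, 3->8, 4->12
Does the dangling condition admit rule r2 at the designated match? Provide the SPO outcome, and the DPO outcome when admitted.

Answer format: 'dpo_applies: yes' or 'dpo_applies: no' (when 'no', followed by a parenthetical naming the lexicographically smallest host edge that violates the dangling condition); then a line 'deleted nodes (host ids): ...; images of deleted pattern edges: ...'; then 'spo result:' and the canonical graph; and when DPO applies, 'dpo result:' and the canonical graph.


dpo_applies: yes
deleted nodes (host ids): 7, 11; images of deleted pattern edges: (11,7,l); (11,8,r); (13,11,l)
spo result:
nodes: 0:c3, 1:c1, 2:app, 3:app, 5:c4, 6:app, 8:c1, 12:c4, 13:app, 14:app, 15:app, 16:app
edges: (2,0,l); (2,1,r); (3,2,l); (3,2,r); (6,2,l); (6,5,r); (13,12,r); (13,16,l); (14,2,l); (14,13,r); (15,3,r); (15,6,l); (16,8,l); (16,12,r)
dpo result:
nodes: 0:c3, 1:c1, 2:app, 3:app, 5:c4, 6:app, 8:c1, 12:c4, 13:app, 14:app, 15:app, 16:app
edges: (2,0,l); (2,1,r); (3,2,l); (3,2,r); (6,2,l); (6,5,r); (13,12,r); (13,16,l); (14,2,l); (14,13,r); (15,3,r); (15,6,l); (16,8,l); (16,12,r)


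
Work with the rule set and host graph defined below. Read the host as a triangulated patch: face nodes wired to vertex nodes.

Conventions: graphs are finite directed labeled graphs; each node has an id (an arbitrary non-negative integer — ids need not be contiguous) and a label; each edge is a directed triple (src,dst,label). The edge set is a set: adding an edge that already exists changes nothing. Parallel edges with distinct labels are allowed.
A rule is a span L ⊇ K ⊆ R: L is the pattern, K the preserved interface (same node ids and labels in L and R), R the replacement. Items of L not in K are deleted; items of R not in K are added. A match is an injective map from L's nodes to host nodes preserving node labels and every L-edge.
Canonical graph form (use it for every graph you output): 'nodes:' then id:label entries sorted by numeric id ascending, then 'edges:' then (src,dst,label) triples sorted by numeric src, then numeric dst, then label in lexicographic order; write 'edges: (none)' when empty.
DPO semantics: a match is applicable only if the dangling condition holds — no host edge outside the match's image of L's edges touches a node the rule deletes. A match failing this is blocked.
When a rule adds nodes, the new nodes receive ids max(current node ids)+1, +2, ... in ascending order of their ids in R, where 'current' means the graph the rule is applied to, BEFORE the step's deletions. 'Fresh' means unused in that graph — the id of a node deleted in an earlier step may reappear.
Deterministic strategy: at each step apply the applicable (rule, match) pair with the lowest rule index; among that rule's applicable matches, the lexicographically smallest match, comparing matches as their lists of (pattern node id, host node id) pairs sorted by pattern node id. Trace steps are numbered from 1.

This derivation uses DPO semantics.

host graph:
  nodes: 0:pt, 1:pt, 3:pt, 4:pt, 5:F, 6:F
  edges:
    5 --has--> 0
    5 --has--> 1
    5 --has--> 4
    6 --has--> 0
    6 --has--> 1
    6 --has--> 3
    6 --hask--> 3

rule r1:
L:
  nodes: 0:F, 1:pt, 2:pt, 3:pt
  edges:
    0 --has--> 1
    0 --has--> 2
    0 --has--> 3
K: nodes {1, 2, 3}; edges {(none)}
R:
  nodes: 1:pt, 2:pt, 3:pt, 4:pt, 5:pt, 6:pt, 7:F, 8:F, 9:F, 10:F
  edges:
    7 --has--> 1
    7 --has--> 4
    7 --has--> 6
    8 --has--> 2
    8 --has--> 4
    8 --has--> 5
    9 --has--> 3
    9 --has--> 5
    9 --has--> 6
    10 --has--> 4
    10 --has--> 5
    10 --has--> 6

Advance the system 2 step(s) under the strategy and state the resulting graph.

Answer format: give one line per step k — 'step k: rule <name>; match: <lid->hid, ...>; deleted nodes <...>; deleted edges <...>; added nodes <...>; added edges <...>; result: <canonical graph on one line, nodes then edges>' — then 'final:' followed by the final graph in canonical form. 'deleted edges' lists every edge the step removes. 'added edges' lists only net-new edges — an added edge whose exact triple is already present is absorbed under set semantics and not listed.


step 1: rule r1; match: 0->5, 1->0, 2->1, 3->4; deleted nodes 5; deleted edges (5,0,has); (5,1,has); (5,4,has); added nodes 7, 8, 9, 10, 11, 12, 13; added edges (10,0,has); (10,7,has); (10,9,has); (11,1,has); (11,7,has); (11,8,has); (12,4,has); (12,8,has); (12,9,has); (13,7,has); (13,8,has); (13,9,has); result: nodes: 0:pt, 1:pt, 3:pt, 4:pt, 6:F, 7:pt, 8:pt, 9:pt, 10:F, 11:F, 12:F, 13:F edges: (6,0,has); (6,1,has); (6,3,has); (6,3,hask); (10,0,has); (10,7,has); (10,9,has); (11,1,has); (11,7,has); (11,8,has); (12,4,has); (12,8,has); (12,9,has); (13,7,has); (13,8,has); (13,9,has)
step 2: rule r1; match: 0->10, 1->0, 2->7, 3->9; deleted nodes 10; deleted edges (10,0,has); (10,7,has); (10,9,has); added nodes 14, 15, 16, 17, 18, 19, 20; added edges (17,0,has); (17,14,has); (17,16,has); (18,7,has); (18,14,has); (18,15,has); (19,9,has); (19,15,has); (19,16,has); (20,14,has); (20,15,has); (20,16,has); result: nodes: 0:pt, 1:pt, 3:pt, 4:pt, 6:F, 7:pt, 8:pt, 9:pt, 11:F, 12:F, 13:F, 14:pt, 15:pt, 16:pt, 17:F, 18:F, 19:F, 20:F edges: (6,0,has); (6,1,has); (6,3,has); (6,3,hask); (11,1,has); (11,7,has); (11,8,has); (12,4,has); (12,8,has); (12,9,has); (13,7,has); (13,8,has); (13,9,has); (17,0,has); (17,14,has); (17,16,has); (18,7,has); (18,14,has); (18,15,has); (19,9,has); (19,15,has); (19,16,has); (20,14,has); (20,15,has); (20,16,has)
final:
nodes: 0:pt, 1:pt, 3:pt, 4:pt, 6:F, 7:pt, 8:pt, 9:pt, 11:F, 12:F, 13:F, 14:pt, 15:pt, 16:pt, 17:F, 18:F, 19:F, 20:F
edges: (6,0,has); (6,1,has); (6,3,has); (6,3,hask); (11,1,has); (11,7,has); (11,8,has); (12,4,has); (12,8,has); (12,9,has); (13,7,has); (13,8,has); (13,9,has); (17,0,has); (17,14,has); (17,16,has); (18,7,has); (18,14,has); (18,15,has); (19,9,has); (19,15,has); (19,16,has); (20,14,has); (20,15,has); (20,16,has)


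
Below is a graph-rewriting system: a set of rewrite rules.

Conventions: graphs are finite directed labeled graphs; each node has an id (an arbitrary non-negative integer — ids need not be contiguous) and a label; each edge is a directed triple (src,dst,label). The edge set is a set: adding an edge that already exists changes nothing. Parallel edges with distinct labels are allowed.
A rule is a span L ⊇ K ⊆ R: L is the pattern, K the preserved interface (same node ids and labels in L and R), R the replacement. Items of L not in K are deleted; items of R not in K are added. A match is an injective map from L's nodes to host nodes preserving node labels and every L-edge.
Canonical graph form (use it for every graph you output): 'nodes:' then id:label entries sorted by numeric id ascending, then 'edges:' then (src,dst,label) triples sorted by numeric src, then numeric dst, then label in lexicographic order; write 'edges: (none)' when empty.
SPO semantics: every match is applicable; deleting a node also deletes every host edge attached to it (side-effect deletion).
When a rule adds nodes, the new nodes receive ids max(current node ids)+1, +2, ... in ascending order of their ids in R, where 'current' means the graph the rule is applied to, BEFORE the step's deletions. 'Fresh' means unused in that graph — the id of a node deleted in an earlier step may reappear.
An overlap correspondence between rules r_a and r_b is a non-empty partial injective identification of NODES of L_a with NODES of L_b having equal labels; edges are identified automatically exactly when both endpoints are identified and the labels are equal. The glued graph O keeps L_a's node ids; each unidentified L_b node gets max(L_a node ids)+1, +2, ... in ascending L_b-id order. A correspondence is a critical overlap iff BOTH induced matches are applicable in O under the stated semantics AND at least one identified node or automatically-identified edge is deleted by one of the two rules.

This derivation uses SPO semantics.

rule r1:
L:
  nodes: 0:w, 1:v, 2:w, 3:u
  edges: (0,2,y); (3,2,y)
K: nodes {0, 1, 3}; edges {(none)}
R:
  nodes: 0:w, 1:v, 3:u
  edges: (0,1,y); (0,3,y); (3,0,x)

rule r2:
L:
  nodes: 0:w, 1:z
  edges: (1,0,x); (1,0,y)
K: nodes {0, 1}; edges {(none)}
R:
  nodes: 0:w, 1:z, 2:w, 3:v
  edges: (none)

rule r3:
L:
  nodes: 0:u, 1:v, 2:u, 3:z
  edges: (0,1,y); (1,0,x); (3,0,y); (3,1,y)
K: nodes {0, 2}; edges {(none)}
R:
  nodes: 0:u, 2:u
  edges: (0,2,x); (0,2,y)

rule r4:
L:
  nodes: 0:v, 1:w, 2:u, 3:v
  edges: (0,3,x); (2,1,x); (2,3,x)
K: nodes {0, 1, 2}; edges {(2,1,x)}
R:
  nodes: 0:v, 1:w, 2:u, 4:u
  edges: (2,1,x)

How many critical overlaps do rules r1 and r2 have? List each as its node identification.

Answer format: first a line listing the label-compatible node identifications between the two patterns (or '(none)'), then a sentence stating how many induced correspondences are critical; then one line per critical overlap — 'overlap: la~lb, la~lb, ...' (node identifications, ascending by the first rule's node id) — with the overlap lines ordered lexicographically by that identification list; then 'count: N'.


label-compatible node identifications between L(r1) and L(r2): 0~0, 2~0
1 of the induced correspondences is a critical overlap of r1 and r2.
overlap: 2~0
count: 1


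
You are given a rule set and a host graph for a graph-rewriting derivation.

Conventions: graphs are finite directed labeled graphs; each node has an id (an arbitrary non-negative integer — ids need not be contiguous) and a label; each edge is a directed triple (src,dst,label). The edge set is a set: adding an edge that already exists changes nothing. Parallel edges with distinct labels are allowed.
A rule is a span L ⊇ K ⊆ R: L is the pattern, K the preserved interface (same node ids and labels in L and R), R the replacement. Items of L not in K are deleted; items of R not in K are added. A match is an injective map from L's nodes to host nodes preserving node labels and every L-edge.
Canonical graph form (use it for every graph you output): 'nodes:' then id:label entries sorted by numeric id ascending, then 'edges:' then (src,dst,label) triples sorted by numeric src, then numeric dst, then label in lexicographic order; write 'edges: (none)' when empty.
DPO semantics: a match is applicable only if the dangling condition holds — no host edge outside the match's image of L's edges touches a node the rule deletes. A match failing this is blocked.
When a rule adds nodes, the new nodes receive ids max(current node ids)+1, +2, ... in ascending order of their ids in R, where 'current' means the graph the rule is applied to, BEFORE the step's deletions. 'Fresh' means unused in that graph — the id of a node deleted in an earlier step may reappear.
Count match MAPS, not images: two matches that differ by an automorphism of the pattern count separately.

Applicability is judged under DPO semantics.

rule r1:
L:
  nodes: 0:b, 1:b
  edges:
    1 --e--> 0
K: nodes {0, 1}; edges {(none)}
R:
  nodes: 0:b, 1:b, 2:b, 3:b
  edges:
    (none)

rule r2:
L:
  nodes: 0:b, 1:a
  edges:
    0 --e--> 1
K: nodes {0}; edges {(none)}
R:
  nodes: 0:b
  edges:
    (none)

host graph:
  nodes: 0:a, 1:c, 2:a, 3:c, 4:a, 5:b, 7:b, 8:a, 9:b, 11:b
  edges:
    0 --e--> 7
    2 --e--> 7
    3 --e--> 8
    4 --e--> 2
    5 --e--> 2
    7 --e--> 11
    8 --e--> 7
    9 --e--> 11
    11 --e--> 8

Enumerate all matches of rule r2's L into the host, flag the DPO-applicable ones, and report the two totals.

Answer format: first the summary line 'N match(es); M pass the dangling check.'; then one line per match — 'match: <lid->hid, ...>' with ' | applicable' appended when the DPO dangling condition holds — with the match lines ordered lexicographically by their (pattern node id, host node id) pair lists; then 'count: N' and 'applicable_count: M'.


2 match(es); 0 pass the dangling check.
match: 0->5, 1->2
match: 0->11, 1->8
count: 2
applicable_count: 0


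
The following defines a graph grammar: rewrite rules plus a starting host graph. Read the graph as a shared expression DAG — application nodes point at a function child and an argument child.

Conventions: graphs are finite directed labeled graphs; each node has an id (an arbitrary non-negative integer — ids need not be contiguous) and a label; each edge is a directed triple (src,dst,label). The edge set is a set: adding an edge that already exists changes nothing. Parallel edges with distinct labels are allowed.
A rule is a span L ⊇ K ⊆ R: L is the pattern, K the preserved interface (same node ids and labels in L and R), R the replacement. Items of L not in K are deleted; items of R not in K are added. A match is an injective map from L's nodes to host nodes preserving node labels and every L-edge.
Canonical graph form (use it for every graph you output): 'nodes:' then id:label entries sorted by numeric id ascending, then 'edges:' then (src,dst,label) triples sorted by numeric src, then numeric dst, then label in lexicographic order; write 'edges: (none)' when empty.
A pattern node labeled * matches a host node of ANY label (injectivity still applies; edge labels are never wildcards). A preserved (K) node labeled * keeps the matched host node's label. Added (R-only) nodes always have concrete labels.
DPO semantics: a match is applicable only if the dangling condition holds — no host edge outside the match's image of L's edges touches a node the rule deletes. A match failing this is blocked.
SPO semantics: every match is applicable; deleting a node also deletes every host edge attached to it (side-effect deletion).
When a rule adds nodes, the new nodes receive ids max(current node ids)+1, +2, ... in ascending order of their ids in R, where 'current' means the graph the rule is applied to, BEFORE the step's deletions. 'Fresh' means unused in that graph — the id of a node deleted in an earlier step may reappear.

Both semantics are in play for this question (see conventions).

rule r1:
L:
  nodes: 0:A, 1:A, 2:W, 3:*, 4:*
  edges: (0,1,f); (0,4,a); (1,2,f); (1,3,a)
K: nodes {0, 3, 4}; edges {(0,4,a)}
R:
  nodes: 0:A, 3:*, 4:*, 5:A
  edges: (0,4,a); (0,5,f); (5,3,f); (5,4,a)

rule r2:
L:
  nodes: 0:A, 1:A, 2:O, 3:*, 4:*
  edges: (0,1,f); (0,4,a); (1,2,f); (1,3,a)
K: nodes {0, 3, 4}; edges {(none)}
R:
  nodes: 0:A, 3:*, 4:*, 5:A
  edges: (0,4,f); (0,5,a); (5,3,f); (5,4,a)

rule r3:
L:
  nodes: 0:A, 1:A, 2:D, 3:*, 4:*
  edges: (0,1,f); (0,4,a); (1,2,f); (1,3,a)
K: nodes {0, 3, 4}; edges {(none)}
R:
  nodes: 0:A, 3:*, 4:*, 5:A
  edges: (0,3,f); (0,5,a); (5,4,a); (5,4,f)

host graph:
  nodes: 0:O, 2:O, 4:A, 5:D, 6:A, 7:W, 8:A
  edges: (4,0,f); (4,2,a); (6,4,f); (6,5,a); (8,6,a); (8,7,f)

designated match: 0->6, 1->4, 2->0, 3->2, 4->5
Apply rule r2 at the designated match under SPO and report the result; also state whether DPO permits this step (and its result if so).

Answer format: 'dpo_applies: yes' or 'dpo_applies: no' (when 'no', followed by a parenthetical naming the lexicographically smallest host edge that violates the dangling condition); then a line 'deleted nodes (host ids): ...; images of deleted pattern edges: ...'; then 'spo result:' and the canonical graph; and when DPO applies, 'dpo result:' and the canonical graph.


dpo_applies: yes
deleted nodes (host ids): 0, 4; images of deleted pattern edges: (4,0,f); (4,2,a); (6,4,f); (6,5,a)
spo result:
nodes: 2:O, 5:D, 6:A, 7:W, 8:A, 9:A
edges: (6,5,f); (6,9,a); (8,6,a); (8,7,f); (9,2,f); (9,5,a)
dpo result:
nodes: 2:O, 5:D, 6:A, 7:W, 8:A, 9:A
edges: (6,5,f); (6,9,a); (8,6,a); (8,7,f); (9,2,f); (9,5,a)
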